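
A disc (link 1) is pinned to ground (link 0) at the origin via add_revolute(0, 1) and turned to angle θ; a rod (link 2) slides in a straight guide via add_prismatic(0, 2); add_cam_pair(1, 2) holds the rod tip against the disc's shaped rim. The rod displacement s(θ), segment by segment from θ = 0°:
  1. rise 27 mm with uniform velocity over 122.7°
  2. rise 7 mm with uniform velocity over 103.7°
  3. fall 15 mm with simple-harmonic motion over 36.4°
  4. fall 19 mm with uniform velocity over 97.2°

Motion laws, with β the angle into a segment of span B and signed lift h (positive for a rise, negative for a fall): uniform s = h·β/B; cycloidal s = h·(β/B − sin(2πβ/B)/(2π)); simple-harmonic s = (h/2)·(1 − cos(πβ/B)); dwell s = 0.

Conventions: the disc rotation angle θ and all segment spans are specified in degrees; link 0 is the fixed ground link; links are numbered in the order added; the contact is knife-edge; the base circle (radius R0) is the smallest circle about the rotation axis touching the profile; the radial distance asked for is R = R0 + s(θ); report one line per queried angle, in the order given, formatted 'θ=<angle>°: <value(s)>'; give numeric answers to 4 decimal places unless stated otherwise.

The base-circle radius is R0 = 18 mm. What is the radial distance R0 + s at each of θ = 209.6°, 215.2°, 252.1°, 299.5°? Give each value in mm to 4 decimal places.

segment 1 (0° to 122.7°, uniform, h = 27) is passed completely: s = 0.0000 + (27) = 27.0000
θ = 209.6° falls in segment 2 (122.7° to 226.4°, uniform, h = 7): β = 209.6 − 122.7 = 86.9°, B = 103.7°; Δs = 7·86.9/103.7 = 5.8660; s = 27.0000 + 5.8660 = 32.8660
θ = 215.2° falls in segment 2 (122.7° to 226.4°, uniform, h = 7): β = 215.2 − 122.7 = 92.5°, B = 103.7°; Δs = 7·92.5/103.7 = 6.2440; s = 27.0000 + 6.2440 = 33.2440
segment 2 (122.7° to 226.4°, uniform, h = 7) is passed completely: s = 27.0000 + (7) = 34.0000
θ = 252.1° falls in segment 3 (226.4° to 262.8°, simple-harmonic, h = -15): β = 252.1 − 226.4 = 25.7°, B = 36.4°; Δs = -15/2·(1 − cos(π·0.7060)) = -12.0228; s = 34.0000 − 12.0228 = 21.9772
segment 3 (226.4° to 262.8°, simple-harmonic, h = -15) is passed completely: s = 34.0000 + (-15) = 19.0000
θ = 299.5° falls in segment 4 (262.8° to 360°, uniform, h = -19): β = 299.5 − 262.8 = 36.7°, B = 97.2°; Δs = -19·36.7/97.2 = -7.1739; s = 19.0000 − 7.1739 = 11.8261
θ=209.6°: R = R0 + s = 18 + 32.8660 = 50.8660
θ=215.2°: R = R0 + s = 18 + 33.2440 = 51.2440
θ=252.1°: R = R0 + s = 18 + 21.9772 = 39.9772
θ=299.5°: R = R0 + s = 18 + 11.8261 = 29.8261

θ=209.6°: 50.8660
θ=215.2°: 51.2440
θ=252.1°: 39.9772
θ=299.5°: 29.8261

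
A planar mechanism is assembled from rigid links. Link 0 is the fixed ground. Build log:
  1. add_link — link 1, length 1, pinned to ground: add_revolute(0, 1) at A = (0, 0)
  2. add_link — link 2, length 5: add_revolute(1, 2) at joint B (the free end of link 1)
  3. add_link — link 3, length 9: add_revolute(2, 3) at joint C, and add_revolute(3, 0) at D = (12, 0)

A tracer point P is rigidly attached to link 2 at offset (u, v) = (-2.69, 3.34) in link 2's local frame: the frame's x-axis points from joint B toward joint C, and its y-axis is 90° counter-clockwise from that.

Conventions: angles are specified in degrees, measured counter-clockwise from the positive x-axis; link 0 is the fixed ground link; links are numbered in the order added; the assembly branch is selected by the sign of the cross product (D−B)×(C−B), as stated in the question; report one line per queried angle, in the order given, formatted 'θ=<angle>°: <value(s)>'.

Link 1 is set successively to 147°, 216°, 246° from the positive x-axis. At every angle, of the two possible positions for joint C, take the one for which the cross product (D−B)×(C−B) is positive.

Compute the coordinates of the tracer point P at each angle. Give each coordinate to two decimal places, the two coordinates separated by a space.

A=(0,0), D=(12.00,0)
θ=147°: B = A + 1.00·(cos147°, sin147°) = (-0.8387, 0.5446)
θ=147°: |BD| = 12.8502
θ=147°: circle(B,5.00) ∩ circle(D,9.00): a=4.2462, h=2.6401
θ=147°:   candidates: C₊=(3.5156,3.0024) cross=33.926; C₋=(3.2918,-2.2731) cross=-33.926
θ=147°:   branch + wants cross > 0 → take C=(3.5156,3.0024) (cross=33.926)
θ=147°: ex = (C−B)/|BC| = (0.8708,0.4916); ey = (-0.4916,0.8708)
θ=147°: P = B + -2.69·ex + 3.34·ey = (-4.8230,2.1310)
θ=216°: B = A + 1.00·(cos216°, sin216°) = (-0.8090, -0.5878)
θ=216°: |BD| = 12.8225
θ=216°: circle(B,5.00) ∩ circle(D,9.00): a=4.2276, h=2.6697
θ=216°:   candidates: C₊=(3.2917,2.2729) cross=34.233; C₋=(3.5365,-3.0609) cross=-34.233
θ=216°:   branch + wants cross > 0 → take C=(3.2917,2.2729) (cross=34.233)
θ=216°: ex = (C−B)/|BC| = (0.8202,0.5721); ey = (-0.5721,0.8202)
θ=216°: P = B + -2.69·ex + 3.34·ey = (-4.9262,0.6125)
θ=246°: B = A + 1.00·(cos246°, sin246°) = (-0.4067, -0.9135)
θ=246°: |BD| = 12.4403
θ=246°: circle(B,5.00) ∩ circle(D,9.00): a=3.9694, h=3.0403
θ=246°:   candidates: C₊=(3.3287,2.4101) cross=37.823; C₋=(3.7752,-3.6542) cross=-37.823
θ=246°:   branch + wants cross > 0 → take C=(3.3287,2.4101) (cross=37.823)
θ=246°: ex = (C−B)/|BC| = (0.7471,0.6647); ey = (-0.6647,0.7471)
θ=246°: P = B + -2.69·ex + 3.34·ey = (-4.6366,-0.2064)

θ=147°: -4.82 2.13
θ=216°: -4.93 0.61
θ=246°: -4.64 -0.21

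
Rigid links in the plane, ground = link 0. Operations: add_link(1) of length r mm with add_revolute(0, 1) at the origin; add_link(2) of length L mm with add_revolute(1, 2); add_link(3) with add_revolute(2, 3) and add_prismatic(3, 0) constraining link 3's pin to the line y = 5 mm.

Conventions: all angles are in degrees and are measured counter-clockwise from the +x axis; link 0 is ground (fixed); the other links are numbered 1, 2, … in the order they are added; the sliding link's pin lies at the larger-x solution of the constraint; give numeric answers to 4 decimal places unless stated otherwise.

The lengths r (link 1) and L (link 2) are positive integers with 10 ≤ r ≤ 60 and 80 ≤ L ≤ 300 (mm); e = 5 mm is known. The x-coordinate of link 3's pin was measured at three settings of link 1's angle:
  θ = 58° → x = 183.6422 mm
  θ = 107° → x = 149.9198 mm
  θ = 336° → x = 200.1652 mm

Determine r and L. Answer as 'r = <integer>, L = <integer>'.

constraint per measurement: (x − r cos θ)² + (r sin θ − e)² = L²
subtracting the θ₁ and θ₂ equations cancels the r² and L² terms:
r = (x₁² − x₂²) / (2[(x₁cos θ₁ + e sin θ₁) − (x₂cos θ₂ + e sin θ₂)]) = 40.0000 → r = 40
L² = (x₁ − r cos θ₁)² + (r sin θ₁ − e)² = 27224.9952 → L = 165.0000 → L = 165
check at θ₃=336°: x = 200.1652 (printed 200.1652) ✓

r = 40, L = 165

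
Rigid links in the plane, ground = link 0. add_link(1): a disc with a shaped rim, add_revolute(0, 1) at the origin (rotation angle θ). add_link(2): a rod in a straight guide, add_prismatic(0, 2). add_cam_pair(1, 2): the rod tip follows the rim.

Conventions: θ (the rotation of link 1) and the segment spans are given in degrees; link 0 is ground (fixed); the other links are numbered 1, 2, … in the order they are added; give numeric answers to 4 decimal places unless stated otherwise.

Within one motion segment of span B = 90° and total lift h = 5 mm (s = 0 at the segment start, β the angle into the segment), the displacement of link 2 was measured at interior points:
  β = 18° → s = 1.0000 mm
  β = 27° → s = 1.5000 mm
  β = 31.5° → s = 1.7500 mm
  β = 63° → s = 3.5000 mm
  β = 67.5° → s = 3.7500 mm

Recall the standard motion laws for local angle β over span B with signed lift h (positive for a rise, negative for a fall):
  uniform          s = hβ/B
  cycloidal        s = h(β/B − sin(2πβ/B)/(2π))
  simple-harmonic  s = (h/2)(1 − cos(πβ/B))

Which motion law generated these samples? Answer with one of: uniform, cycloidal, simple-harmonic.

candidates at β/B = r: uniform s = h·r (linear in β); cycloidal s = h·(r − sin(2πr)/(2π)); simple-harmonic s = (h/2)(1 − cos(πr))
β=18°: printed 1.0000 | uniform 1.0000, cycloidal 0.2432, simple-harmonic 0.4775
β=27°: printed 1.5000 | uniform 1.5000, cycloidal 0.7432, simple-harmonic 1.0305
β=31.5°: printed 1.7500 | uniform 1.7500, cycloidal 1.1062, simple-harmonic 1.3650
β=63°: printed 3.5000 | uniform 3.5000, cycloidal 4.2568, simple-harmonic 3.9695
β=67.5°: printed 3.7500 | uniform 3.7500, cycloidal 4.5458, simple-harmonic 4.2678
only one law matches every sample → uniform

uniform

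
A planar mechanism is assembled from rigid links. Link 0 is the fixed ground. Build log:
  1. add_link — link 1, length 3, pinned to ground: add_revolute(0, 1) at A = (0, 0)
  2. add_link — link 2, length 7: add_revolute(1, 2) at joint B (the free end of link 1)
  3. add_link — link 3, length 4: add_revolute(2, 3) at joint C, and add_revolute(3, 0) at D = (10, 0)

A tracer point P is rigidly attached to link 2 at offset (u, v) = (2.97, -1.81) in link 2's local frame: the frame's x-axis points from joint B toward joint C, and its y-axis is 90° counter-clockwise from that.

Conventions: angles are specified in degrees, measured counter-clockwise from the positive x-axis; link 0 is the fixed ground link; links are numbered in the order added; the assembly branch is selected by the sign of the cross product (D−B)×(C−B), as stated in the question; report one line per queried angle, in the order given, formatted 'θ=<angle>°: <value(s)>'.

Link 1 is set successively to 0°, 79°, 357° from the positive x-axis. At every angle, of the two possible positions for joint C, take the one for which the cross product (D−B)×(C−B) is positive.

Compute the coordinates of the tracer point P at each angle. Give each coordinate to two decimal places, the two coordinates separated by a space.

A=(0,0), D=(10.00,0)
θ=0°: B = A + 3.00·(cos0°, sin0°) = (3.0000, 0.0000)
θ=0°: |BD| = 7.0000
θ=0°: circle(B,7.00) ∩ circle(D,4.00): a=5.8571, h=3.8333
θ=0°:   candidates: C₊=(8.8571,3.8333) cross=26.833; C₋=(8.8571,-3.8333) cross=-26.833
θ=0°:   branch + wants cross > 0 → take C=(8.8571,3.8333) (cross=26.833)
θ=0°: ex = (C−B)/|BC| = (0.8367,0.5476); ey = (-0.5476,0.8367)
θ=0°: P = B + 2.97·ex + -1.81·ey = (6.4763,0.1119)
θ=79°: B = A + 3.00·(cos79°, sin79°) = (0.5724, 2.9449)
θ=79°: |BD| = 9.8768
θ=79°: circle(B,7.00) ∩ circle(D,4.00): a=6.6090, h=2.3068
θ=79°:   candidates: C₊=(7.5686,3.1762) cross=22.784; C₋=(6.1930,-1.2275) cross=-22.784
θ=79°:   branch + wants cross > 0 → take C=(7.5686,3.1762) (cross=22.784)
θ=79°: ex = (C−B)/|BC| = (0.9995,0.0330); ey = (-0.0330,0.9995)
θ=79°: P = B + 2.97·ex + -1.81·ey = (3.6006,1.2340)
θ=357°: B = A + 3.00·(cos357°, sin357°) = (2.9959, -0.1570)
θ=357°: |BD| = 7.0059
θ=357°: circle(B,7.00) ∩ circle(D,4.00): a=5.8581, h=3.8318
θ=357°:   candidates: C₊=(8.7666,3.8051) cross=26.845; C₋=(8.9384,-3.8566) cross=-26.845
θ=357°:   branch + wants cross > 0 → take C=(8.7666,3.8051) (cross=26.845)
θ=357°: ex = (C−B)/|BC| = (0.8244,0.5660); ey = (-0.5660,0.8244)
θ=357°: P = B + 2.97·ex + -1.81·ey = (6.4688,0.0319)

θ=0°: 6.48 0.11
θ=79°: 3.60 1.23
θ=357°: 6.47 0.03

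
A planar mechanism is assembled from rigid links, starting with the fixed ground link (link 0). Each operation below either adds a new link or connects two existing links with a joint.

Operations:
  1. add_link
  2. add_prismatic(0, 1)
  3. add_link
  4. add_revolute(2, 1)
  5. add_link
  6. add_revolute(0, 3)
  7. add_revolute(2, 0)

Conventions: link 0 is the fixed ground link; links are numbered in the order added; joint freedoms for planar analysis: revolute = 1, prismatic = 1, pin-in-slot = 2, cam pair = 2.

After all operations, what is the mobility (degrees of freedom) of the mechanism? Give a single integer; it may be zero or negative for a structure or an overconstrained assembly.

L=1 J1=0 J2=0
add link → L=2 J1=0 J2=0
P@0,1 dof=1 J1 → L=2 J1=1 J2=0
add link → L=3 J1=1 J2=0
R@2,1 dof=1 J1 → L=3 J1=2 J2=0
add link → L=4 J1=2 J2=0
R@0,3 dof=1 J1 → L=4 J1=3 J2=0
R@2,0 dof=1 J1 → L=4 J1=4 J2=0
M=3(L−1)−2J1−J2=3·3−2·4−0=1

M = 1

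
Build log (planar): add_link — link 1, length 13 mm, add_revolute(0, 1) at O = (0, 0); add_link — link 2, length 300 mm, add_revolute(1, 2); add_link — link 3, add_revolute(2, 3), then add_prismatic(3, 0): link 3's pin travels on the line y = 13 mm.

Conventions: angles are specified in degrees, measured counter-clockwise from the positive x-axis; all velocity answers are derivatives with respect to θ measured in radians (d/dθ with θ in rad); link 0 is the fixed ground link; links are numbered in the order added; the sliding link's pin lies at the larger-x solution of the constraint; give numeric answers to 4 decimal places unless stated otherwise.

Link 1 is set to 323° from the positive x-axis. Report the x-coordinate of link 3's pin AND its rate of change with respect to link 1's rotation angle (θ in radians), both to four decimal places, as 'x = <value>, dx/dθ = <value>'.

geometry: r = 13 mm, L = 300 mm, e = 13 mm
crank pin P = (r cos θ, r sin θ) = (10.382262, -7.823595)
h = r sin θ − e = -7.823595 − 13 = -20.823595
x = r cos θ + √(L² − h²) = 10.382262 + 299.276424 = 309.658685
dx/dθ = −r sin θ − h·r cos θ/√(L² − h²) (θ in radians; h = -20.823595) = 8.545991

x = 309.6587, dx/dθ = 8.5460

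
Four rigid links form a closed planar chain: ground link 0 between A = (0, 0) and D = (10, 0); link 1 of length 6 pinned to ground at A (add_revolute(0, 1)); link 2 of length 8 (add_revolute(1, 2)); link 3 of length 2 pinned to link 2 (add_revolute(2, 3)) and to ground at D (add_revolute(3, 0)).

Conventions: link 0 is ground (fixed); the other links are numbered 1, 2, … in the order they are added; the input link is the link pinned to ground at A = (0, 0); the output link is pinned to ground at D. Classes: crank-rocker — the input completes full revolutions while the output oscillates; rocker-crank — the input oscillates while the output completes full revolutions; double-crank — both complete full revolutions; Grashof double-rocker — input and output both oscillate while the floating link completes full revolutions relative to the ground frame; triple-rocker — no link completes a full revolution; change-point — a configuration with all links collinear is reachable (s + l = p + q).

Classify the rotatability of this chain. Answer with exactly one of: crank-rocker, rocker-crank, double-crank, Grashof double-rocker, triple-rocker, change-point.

lengths: ground=10, input=6, coupler=8, output=2
sorted: s=2 (shortest), l=10 (longest), p+q=14
s + l = 12 vs p + q = 14
s + l < p + q (Grashof) with shortest = output link → rocker-crank

rocker-crank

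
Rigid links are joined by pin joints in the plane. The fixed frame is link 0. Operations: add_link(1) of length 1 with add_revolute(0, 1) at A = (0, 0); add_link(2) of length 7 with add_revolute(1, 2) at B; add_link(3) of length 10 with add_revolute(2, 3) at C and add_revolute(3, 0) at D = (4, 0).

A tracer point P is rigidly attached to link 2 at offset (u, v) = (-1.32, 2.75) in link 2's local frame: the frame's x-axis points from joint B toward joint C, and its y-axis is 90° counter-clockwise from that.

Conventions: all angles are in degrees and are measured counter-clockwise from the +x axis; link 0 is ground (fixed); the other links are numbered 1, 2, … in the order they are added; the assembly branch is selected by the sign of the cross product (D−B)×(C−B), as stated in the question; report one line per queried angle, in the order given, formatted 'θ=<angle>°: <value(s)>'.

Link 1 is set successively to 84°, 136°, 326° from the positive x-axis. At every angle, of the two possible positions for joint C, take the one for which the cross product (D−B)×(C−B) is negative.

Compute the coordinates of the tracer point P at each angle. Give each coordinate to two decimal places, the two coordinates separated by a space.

A=(0,0), D=(4.00,0)
θ=84°: B = A + 1.00·(cos84°, sin84°) = (0.1045, 0.9945)
θ=84°: |BD| = 4.0204
θ=84°: circle(B,7.00) ∩ circle(D,10.00): a=-4.3324, h=5.4982
θ=84°:   candidates: C₊=(-2.7332,7.3935) cross=22.105; C₋=(-5.4533,-3.2611) cross=-22.105
θ=84°:   branch - wants cross < 0 → take C=(-5.4533,-3.2611) (cross=-22.105)
θ=84°: ex = (C−B)/|BC| = (-0.7940,-0.6079); ey = (0.6079,-0.7940)
θ=84°: P = B + -1.32·ex + 2.75·ey = (2.8244,-0.3864)
θ=136°: B = A + 1.00·(cos136°, sin136°) = (-0.7193, 0.6947)
θ=136°: |BD| = 4.7702
θ=136°: circle(B,7.00) ∩ circle(D,10.00): a=-2.9606, h=6.3431
θ=136°:   candidates: C₊=(-2.7247,7.4013) cross=30.258; C₋=(-4.5721,-5.1497) cross=-30.258
θ=136°:   branch - wants cross < 0 → take C=(-4.5721,-5.1497) (cross=-30.258)
θ=136°: ex = (C−B)/|BC| = (-0.5504,-0.8349); ey = (0.8349,-0.5504)
θ=136°: P = B + -1.32·ex + 2.75·ey = (2.3032,0.2832)
θ=326°: B = A + 1.00·(cos326°, sin326°) = (0.8290, -0.5592)
θ=326°: |BD| = 3.2199
θ=326°: circle(B,7.00) ∩ circle(D,10.00): a=-6.3096, h=3.0314
θ=326°:   candidates: C₊=(-5.9111,1.3303) cross=9.761; C₋=(-4.8582,-4.6403) cross=-9.761
θ=326°:   branch - wants cross < 0 → take C=(-4.8582,-4.6403) (cross=-9.761)
θ=326°: ex = (C−B)/|BC| = (-0.8125,-0.5830); ey = (0.5830,-0.8125)
θ=326°: P = B + -1.32·ex + 2.75·ey = (3.5048,-2.0239)

θ=84°: 2.82 -0.39
θ=136°: 2.30 0.28
θ=326°: 3.50 -2.02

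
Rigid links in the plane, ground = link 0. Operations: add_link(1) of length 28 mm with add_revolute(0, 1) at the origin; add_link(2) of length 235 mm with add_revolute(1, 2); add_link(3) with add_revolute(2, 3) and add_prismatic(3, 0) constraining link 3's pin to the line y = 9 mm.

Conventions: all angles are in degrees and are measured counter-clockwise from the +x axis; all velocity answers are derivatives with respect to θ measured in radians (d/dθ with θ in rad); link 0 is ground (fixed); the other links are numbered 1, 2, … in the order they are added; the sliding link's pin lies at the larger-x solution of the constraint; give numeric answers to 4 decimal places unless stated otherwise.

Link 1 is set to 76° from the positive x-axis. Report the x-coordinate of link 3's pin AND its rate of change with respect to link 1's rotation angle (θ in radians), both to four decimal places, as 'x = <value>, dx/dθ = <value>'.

geometry: r = 28 mm, L = 235 mm, e = 9 mm
crank pin P = (r cos θ, r sin θ) = (6.773813, 27.168280)
h = r sin θ − e = 27.168280 − 9 = 18.168280
x = r cos θ + √(L² − h²) = 6.773813 + 234.296636 = 241.070449
dx/dθ = −r sin θ − h·r cos θ/√(L² − h²) (θ in radians; h = 18.168280) = -27.693548

x = 241.0704, dx/dθ = -27.6935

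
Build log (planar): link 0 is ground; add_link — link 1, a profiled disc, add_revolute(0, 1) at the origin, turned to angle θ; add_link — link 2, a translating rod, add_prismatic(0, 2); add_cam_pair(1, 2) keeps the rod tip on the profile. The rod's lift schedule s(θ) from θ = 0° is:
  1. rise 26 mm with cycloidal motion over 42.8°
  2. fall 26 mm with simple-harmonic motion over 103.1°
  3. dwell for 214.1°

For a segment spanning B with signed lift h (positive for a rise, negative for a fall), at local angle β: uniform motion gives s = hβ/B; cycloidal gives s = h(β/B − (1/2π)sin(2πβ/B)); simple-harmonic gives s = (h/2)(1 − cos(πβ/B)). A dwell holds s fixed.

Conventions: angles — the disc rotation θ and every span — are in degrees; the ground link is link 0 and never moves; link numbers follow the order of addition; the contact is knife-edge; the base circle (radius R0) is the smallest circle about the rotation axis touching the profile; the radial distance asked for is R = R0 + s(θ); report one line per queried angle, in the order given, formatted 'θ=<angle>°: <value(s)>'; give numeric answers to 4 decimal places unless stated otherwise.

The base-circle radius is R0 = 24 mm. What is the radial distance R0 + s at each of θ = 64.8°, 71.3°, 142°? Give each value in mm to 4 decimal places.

seg 1 [0°–42.8°] cycloidal, h=26: full span → s += 26 → s = 26.0000
seg 2 [42.8°–145.9°] simple-harmonic, h=-26: θ=64.8° here. β=22, B=103.1. -26/2·(1 − cos(π·0.2134)) = -2.8133 → s = 23.1867
seg 2 [42.8°–145.9°] simple-harmonic, h=-26: θ=71.3° here. β=28.5, B=103.1. -26/2·(1 − cos(π·0.2764)) = -4.6017 → s = 21.3983
seg 2 [42.8°–145.9°] simple-harmonic, h=-26: θ=142° here. β=99.2, B=103.1. -26/2·(1 − cos(π·0.9622)) = -25.9083 → s = 0.0917
θ=64.8°: R = R0 + s = 24 + 23.1867 = 47.1867
θ=71.3°: R = R0 + s = 24 + 21.3983 = 45.3983
θ=142°: R = R0 + s = 24 + 0.0917 = 24.0917

θ=64.8°: 47.1867
θ=71.3°: 45.3983
θ=142°: 24.0917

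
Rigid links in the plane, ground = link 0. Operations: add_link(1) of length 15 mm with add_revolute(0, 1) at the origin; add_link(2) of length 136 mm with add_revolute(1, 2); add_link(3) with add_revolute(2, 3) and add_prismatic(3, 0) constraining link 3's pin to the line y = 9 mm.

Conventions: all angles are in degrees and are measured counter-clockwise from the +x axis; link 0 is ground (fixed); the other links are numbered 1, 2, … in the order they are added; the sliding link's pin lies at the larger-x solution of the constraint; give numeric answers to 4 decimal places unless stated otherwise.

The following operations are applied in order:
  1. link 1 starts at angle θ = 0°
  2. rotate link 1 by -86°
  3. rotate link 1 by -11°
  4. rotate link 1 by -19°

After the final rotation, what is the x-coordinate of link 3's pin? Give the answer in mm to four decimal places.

geometry: r = 15 mm, L = 136 mm, e = 9 mm; θ starts at 0°
rotate link 1 by -86°: θ ← 0° -86° = -86°
rotate link 1 by -11°: θ ← -86° -11° = -97°
rotate link 1 by -19°: θ ← -97° -19° = -116°
crank pin P = (r cos θ, r sin θ) = (-6.575567, -13.481911)
h = r sin θ − e = -13.481911 − 9 = -22.481911
x = r cos θ + √(L² − h²) = -6.575567 + 134.128907 = 127.553340

127.5533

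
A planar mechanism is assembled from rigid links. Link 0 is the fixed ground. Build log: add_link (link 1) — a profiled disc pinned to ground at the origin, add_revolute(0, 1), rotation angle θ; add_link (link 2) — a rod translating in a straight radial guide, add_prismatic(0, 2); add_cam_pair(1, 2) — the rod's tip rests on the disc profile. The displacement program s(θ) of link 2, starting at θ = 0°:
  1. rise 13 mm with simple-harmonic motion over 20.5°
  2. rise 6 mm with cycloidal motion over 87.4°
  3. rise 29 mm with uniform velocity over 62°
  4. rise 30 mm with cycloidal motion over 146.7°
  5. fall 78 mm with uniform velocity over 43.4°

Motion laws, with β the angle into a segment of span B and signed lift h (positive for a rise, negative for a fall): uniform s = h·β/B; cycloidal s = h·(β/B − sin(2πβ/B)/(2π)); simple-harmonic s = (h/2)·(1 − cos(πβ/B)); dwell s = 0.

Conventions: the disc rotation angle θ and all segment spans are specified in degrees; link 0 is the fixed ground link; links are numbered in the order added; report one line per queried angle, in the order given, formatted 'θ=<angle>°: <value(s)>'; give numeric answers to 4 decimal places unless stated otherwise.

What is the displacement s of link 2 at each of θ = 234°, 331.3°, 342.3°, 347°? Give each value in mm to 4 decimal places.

seg 1 [0°–20.5°] simple-harmonic, h=13: full span → s += 13 → s = 13.0000
seg 2 [20.5°–107.9°] cycloidal, h=6: full span → s += 6 → s = 19.0000
seg 3 [107.9°–169.9°] uniform, h=29: full span → s += 29 → s = 48.0000
seg 4 [169.9°–316.6°] cycloidal, h=30: θ=234° here. β=64.1, B=146.7. 30·(0.4369 − sin(2π·0.4369)/(2π)) = 11.2659 → s = 59.2659
seg 4 [169.9°–316.6°] cycloidal, h=30: full span → s += 30 → s = 78.0000
seg 5 [316.6°–360°] uniform, h=-78: θ=331.3° here. β=14.7, B=43.4. -78·14.7/43.4 = -26.4194 → s = 51.5806
seg 5 [316.6°–360°] uniform, h=-78: θ=342.3° here. β=25.7, B=43.4. -78·25.7/43.4 = -46.1889 → s = 31.8111
seg 5 [316.6°–360°] uniform, h=-78: θ=347° here. β=30.4, B=43.4. -78·30.4/43.4 = -54.6359 → s = 23.3641

θ=234°: 59.2659
θ=331.3°: 51.5806
θ=342.3°: 31.8111
θ=347°: 23.3641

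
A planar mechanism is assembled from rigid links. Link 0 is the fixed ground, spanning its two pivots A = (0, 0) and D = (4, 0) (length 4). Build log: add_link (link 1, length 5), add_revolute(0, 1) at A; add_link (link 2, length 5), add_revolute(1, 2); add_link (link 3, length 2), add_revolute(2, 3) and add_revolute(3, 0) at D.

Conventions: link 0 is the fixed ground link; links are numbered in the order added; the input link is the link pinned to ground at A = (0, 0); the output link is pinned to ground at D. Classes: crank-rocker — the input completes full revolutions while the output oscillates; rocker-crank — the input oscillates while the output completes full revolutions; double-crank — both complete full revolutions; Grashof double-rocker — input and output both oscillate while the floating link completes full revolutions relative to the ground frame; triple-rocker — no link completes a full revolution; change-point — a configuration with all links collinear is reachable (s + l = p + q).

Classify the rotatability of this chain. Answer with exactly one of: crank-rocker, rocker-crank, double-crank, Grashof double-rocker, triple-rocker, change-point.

lengths: ground=4, input=5, coupler=5, output=2
sorted: s=2 (shortest), l=5 (longest), p+q=9
s + l = 7 vs p + q = 9
s + l < p + q (Grashof) with shortest = output link → rocker-crank

rocker-crank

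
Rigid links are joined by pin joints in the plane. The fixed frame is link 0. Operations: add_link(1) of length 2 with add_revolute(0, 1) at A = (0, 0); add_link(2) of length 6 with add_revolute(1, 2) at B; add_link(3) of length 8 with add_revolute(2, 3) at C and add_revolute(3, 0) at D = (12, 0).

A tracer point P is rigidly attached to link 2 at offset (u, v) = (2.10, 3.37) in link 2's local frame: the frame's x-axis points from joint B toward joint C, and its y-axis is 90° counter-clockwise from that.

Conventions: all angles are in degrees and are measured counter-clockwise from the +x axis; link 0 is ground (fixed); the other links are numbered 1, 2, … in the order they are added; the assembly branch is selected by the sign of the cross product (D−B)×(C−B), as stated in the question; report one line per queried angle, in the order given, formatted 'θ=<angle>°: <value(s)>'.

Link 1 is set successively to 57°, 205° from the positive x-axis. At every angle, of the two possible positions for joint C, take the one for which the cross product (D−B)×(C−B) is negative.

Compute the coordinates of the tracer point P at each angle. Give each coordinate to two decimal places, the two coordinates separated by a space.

A=(0,0), D=(12.00,0)
θ=57°: B = A + 2.00·(cos57°, sin57°) = (1.0893, 1.6773)
θ=57°: |BD| = 11.0389
θ=57°: circle(B,6.00) ∩ circle(D,8.00): a=4.2512, h=4.2341
θ=57°:   candidates: C₊=(5.9345,5.2163) cross=46.739; C₋=(4.6478,-3.1535) cross=-46.739
θ=57°:   branch - wants cross < 0 → take C=(4.6478,-3.1535) (cross=-46.739)
θ=57°: ex = (C−B)/|BC| = (0.5931,-0.8051); ey = (0.8051,0.5931)
θ=57°: P = B + 2.10·ex + 3.37·ey = (5.0481,1.9852)
θ=205°: B = A + 2.00·(cos205°, sin205°) = (-1.8126, -0.8452)
θ=205°: |BD| = 13.8385
θ=205°: circle(B,6.00) ∩ circle(D,8.00): a=5.9076, h=1.0492
θ=205°:   candidates: C₊=(4.0198,0.5628) cross=14.519; C₋=(4.1480,-1.5317) cross=-14.519
θ=205°:   branch - wants cross < 0 → take C=(4.1480,-1.5317) (cross=-14.519)
θ=205°: ex = (C−B)/|BC| = (0.9934,-0.1144); ey = (0.1144,0.9934)
θ=205°: P = B + 2.10·ex + 3.37·ey = (0.6591,2.2624)

θ=57°: 5.05 1.99
θ=205°: 0.66 2.26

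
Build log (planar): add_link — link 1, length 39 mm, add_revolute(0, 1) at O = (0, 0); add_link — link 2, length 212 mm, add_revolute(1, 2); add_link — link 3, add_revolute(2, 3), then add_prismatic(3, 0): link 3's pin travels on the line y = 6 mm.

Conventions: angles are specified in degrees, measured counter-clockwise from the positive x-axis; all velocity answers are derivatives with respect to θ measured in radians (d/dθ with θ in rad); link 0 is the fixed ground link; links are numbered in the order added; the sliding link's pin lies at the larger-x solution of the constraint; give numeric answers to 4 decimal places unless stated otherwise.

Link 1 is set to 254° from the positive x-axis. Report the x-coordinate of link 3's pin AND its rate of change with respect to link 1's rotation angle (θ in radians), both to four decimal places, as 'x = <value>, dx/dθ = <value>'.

geometry: r = 39 mm, L = 212 mm, e = 6 mm
crank pin P = (r cos θ, r sin θ) = (-10.749857, -37.489206)
h = r sin θ − e = -37.489206 − 6 = -43.489206
x = r cos θ + √(L² − h²) = -10.749857 + 207.491419 = 196.741562
dx/dθ = −r sin θ − h·r cos θ/√(L² − h²) (θ in radians; h = -43.489206) = 35.236088

x = 196.7416, dx/dθ = 35.2361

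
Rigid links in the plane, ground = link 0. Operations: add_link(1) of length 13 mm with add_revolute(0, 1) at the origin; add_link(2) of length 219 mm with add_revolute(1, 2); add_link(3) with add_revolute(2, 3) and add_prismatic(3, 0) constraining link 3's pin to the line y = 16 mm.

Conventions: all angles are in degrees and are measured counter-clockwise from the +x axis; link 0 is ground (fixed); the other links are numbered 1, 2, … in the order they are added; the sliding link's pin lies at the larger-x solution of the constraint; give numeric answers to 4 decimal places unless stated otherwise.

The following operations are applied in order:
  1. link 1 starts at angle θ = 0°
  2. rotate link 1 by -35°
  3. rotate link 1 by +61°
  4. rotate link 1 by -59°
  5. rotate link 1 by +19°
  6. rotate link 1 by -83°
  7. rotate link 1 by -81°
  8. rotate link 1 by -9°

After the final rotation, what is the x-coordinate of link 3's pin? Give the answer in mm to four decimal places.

geometry: r = 13 mm, L = 219 mm, e = 16 mm; θ starts at 0°
rotate link 1 by -35°: θ ← 0° -35° = -35°
rotate link 1 by +61°: θ ← -35° +61° = 26°
rotate link 1 by -59°: θ ← 26° -59° = -33°
rotate link 1 by +19°: θ ← -33° +19° = -14°
rotate link 1 by -83°: θ ← -14° -83° = -97°
rotate link 1 by -81°: θ ← -97° -81° = -178°
rotate link 1 by -9°: θ ← -178° -9° = -187°
crank pin P = (r cos θ, r sin θ) = (-12.903100, 1.584301)
h = r sin θ − e = 1.584301 − 16 = -14.415699
x = r cos θ + √(L² − h²) = -12.903100 + 218.525027 = 205.621928

205.6219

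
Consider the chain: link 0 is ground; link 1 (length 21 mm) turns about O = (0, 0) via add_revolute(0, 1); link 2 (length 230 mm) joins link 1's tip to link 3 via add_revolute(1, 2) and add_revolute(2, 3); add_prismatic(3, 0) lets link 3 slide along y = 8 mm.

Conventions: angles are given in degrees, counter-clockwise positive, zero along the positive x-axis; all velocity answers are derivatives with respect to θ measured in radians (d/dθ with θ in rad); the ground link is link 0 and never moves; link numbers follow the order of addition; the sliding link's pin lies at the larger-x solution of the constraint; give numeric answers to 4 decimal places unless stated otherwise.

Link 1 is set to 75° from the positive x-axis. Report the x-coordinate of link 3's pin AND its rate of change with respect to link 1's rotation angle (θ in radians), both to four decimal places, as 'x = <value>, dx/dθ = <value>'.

geometry: r = 21 mm, L = 230 mm, e = 8 mm
crank pin P = (r cos θ, r sin θ) = (5.435200, 20.284442)
h = r sin θ − e = 20.284442 − 8 = 12.284442
x = r cos θ + √(L² − h²) = 5.435200 + 229.671706 = 235.106906
dx/dθ = −r sin θ − h·r cos θ/√(L² − h²) (θ in radians; h = 12.284442) = -20.575155

x = 235.1069, dx/dθ = -20.5752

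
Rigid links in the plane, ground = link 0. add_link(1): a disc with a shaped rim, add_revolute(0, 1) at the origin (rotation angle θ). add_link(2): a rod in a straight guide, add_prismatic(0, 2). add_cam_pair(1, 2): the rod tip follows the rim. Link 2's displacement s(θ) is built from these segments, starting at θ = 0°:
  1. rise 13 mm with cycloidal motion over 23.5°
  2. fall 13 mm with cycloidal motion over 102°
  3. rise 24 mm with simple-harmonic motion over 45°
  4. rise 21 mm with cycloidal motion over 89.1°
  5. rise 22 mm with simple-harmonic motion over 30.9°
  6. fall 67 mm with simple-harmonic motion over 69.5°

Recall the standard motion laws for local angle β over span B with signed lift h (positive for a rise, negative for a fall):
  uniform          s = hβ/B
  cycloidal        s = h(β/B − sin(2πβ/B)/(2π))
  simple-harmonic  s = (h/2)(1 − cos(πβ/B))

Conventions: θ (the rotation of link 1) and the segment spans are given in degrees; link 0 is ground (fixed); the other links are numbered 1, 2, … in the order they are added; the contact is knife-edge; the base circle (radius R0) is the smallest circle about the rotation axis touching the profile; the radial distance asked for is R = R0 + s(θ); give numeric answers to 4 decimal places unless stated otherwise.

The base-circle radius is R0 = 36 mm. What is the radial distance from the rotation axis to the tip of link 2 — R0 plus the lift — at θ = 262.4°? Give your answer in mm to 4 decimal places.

segment 1 (0° to 23.5°, cycloidal, h = 13) is passed completely: s = 0.0000 + (13) = 13.0000
segment 2 (23.5° to 125.5°, cycloidal, h = -13) is passed completely: s = 13.0000 + (-13) = 0.0000
segment 3 (125.5° to 170.5°, simple-harmonic, h = 24) is passed completely: s = 0.0000 + (24) = 24.0000
segment 4 (170.5° to 259.6°, cycloidal, h = 21) is passed completely: s = 24.0000 + (21) = 45.0000
θ = 262.4° falls in segment 5 (259.6° to 290.5°, simple-harmonic, h = 22): β = 262.4 − 259.6 = 2.8°, B = 30.9°; Δs = 22/2·(1 − cos(π·0.0906)) = 0.4427; s = 45.0000 + 0.4427 = 45.4427
R = R0 + s = 36 + 45.4427 = 81.4427

81.4427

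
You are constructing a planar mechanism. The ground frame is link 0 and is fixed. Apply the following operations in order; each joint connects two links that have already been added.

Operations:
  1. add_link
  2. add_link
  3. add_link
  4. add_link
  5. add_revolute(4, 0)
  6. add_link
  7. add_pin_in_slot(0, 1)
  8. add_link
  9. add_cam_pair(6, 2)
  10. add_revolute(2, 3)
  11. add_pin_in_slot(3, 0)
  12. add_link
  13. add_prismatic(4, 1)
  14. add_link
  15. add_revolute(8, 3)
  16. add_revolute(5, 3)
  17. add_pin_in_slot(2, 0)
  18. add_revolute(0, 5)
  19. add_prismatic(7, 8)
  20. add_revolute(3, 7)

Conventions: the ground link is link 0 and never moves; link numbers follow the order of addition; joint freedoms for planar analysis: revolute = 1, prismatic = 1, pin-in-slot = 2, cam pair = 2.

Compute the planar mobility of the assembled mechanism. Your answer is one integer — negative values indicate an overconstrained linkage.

(L,J1,J2)=(1,0,0); link0 fixed
link1: (2,0,0)
link2: (3,0,0)
link3: (4,0,0)
link4: (5,0,0)
R 4-0 [J1]: (5,1,0)
link5: (6,1,0)
PS 0-1 [J2]: (6,1,1)
link6: (7,1,1)
C 6-2 [J2]: (7,1,2)
R 2-3 [J1]: (7,2,2)
PS 3-0 [J2]: (7,2,3)
link7: (8,2,3)
P 4-1 [J1]: (8,3,3)
link8: (9,3,3)
R 8-3 [J1]: (9,4,3)
R 5-3 [J1]: (9,5,3)
PS 2-0 [J2]: (9,5,4)
R 0-5 [J1]: (9,6,4)
P 7-8 [J1]: (9,7,4)
R 3-7 [J1]: (9,8,4)
Grübler: 3·8 − 2·8 − 4 = 4

M = 4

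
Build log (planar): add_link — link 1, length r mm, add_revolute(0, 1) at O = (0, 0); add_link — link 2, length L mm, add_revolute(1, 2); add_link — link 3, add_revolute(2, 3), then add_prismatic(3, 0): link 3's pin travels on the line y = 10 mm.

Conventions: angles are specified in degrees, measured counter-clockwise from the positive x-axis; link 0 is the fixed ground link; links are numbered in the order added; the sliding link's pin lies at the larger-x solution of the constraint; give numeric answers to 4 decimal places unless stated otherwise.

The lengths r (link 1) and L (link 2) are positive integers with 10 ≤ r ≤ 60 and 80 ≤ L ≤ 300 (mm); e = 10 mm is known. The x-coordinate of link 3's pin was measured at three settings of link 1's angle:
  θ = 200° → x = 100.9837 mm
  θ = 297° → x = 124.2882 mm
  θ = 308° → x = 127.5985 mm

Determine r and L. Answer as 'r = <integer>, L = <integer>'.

constraint per measurement: (x − r cos θ)² + (r sin θ − e)² = L²
subtracting the θ₁ and θ₂ equations cancels the r² and L² terms:
r = (x₁² − x₂²) / (2[(x₁cos θ₁ + e sin θ₁) − (x₂cos θ₂ + e sin θ₂)]) = 18.0000 → r = 18
L² = (x₁ − r cos θ₁)² + (r sin θ₁ − e)² = 14161.0059 → L = 119.0000 → L = 119
check at θ₃=308°: x = 127.5985 (printed 127.5985) ✓

r = 18, L = 119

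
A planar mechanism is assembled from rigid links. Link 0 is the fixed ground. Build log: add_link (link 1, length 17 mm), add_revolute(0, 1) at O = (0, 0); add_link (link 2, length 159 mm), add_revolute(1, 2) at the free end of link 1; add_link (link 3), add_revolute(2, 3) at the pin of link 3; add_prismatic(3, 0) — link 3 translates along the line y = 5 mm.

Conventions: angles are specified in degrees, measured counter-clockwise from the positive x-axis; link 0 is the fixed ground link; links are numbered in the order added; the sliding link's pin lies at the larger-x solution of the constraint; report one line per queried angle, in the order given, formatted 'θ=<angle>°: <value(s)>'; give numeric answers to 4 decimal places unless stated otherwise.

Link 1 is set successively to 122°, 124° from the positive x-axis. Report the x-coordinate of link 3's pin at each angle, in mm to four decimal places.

geometry: r = 17 mm, L = 159 mm, e = 5 mm
θ=122°: crank pin P = (r cos θ, r sin θ) = (-9.008627, 14.416818)
θ=122°: h = r sin θ − e = 14.416818 − 5 = 9.416818
θ=122°: x = r cos θ + √(L² − h²) = -9.008627 + 158.720898 = 149.712271
θ=124°: crank pin P = (r cos θ, r sin θ) = (-9.506279, 14.093639)
θ=124°: h = r sin θ − e = 14.093639 − 5 = 9.093639
θ=124°: x = r cos θ + √(L² − h²) = -9.506279 + 158.739742 = 149.233463

θ=122°: 149.7123
θ=124°: 149.2335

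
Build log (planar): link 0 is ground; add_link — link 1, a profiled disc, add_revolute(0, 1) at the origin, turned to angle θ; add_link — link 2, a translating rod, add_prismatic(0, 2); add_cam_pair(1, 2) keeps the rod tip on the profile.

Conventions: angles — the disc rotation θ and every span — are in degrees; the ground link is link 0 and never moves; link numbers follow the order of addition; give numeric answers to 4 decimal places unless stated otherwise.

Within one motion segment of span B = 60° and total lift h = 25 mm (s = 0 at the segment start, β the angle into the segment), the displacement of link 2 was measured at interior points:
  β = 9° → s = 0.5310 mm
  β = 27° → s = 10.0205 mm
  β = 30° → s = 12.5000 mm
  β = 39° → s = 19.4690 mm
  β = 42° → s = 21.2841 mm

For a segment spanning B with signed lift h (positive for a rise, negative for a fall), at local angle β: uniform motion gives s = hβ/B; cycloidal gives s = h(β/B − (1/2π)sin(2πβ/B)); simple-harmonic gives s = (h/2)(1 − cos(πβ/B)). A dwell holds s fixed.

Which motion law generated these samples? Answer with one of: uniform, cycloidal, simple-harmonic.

candidates at β/B = r: uniform s = h·r (linear in β); cycloidal s = h·(r − sin(2πr)/(2π)); simple-harmonic s = (h/2)(1 − cos(πr))
β=9°: printed 0.5310 | uniform 3.7500, cycloidal 0.5310, simple-harmonic 1.3624
β=27°: printed 10.0205 | uniform 11.2500, cycloidal 10.0205, simple-harmonic 10.5446
β=30°: printed 12.5000 | uniform 12.5000, cycloidal 12.5000, simple-harmonic 12.5000
β=39°: printed 19.4690 | uniform 16.2500, cycloidal 19.4690, simple-harmonic 18.1749
β=42°: printed 21.2841 | uniform 17.5000, cycloidal 21.2841, simple-harmonic 19.8473
only one law matches every sample → cycloidal

cycloidal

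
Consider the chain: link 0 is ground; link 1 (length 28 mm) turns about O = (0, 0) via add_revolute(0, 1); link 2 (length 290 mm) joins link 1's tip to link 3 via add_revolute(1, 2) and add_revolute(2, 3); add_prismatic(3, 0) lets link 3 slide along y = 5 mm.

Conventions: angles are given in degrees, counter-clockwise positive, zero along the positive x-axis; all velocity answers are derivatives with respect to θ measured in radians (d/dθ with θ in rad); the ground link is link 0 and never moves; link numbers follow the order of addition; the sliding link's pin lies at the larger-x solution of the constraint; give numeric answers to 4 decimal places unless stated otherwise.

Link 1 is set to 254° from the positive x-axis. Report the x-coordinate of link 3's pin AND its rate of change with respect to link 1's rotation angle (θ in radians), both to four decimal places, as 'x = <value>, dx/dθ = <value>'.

geometry: r = 28 mm, L = 290 mm, e = 5 mm
crank pin P = (r cos θ, r sin θ) = (-7.717846, -26.915327)
h = r sin θ − e = -26.915327 − 5 = -31.915327
x = r cos θ + √(L² − h²) = -7.717846 + 288.238464 = 280.520618
dx/dθ = −r sin θ − h·r cos θ/√(L² − h²) (θ in radians; h = -31.915327) = 26.060766

x = 280.5206, dx/dθ = 26.0608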